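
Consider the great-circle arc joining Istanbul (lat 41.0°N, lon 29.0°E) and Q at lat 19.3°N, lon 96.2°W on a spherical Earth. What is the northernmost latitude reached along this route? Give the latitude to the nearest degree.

≈ 54°N

The great circle lies in the plane with unit normal n̂ = (p₁ × p₂)/|p₁ × p₂|.
Here n̂_z ≈ -0.593; the vertex latitude is φ_max = arccos|n̂_z| ≈ 53.6°.
Check via Clairaut: cos φ_max = |cos φ₁| · sin C = cos(41.0°)·sin(51.8°) ≈ 0.593, again giving ≈ 53.6°.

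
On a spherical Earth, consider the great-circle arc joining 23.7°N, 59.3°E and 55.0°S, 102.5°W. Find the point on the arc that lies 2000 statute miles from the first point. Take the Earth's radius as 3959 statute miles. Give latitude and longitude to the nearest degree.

From cos δ = sin φ₁ sin φ₂ + cos φ₁ cos φ₂ cos Δλ, the central angle is δ ≈ 2.547 rad (145.9°). The total great-circle distance is δ·R ≈ 2.547 × 3959 ≈ 10082 mi, so the target fraction is f = 2000/10082 ≈ 0.198.
Interpolate at f ≈ 0.198 with slerp weights a = sin((1−f)δ)/sin δ ≈ 1.590, b = sin(fδ)/sin δ ≈ 0.864.
p = a·p₁ + b·p₂ ≈ (0.636, 0.768, -0.068); φ = arcsin(p_z) ≈ -3.91°, λ = atan2(p_y, p_x) ≈ 50.38°.

≈ 4°S, 50°E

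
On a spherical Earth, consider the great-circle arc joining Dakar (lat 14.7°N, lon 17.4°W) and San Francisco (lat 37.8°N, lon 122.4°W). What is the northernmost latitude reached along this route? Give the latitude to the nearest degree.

≈ 42°N

The great circle lies in the plane with unit normal n̂ = (p₁ × p₂)/|p₁ × p₂|.
Here n̂_z ≈ -0.739; the vertex latitude is φ_max = arccos|n̂_z| ≈ 42.4°.
Check via Clairaut: cos φ_max = |cos φ₁| · sin C = cos(14.7°)·sin(49.8°) ≈ 0.739, again giving ≈ 42.4°.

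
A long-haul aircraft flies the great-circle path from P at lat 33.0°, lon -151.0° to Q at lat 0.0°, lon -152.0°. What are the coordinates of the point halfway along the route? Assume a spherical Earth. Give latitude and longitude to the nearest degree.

≈ lat 17°, lon -152°

From cos δ = sin φ₁ sin φ₂ + cos φ₁ cos φ₂ cos Δλ, the central angle is δ ≈ 0.576 rad (33.0°).
Interpolate at f = 1/2 with slerp weights a = sin((1−f)δ)/sin δ ≈ 0.521, b = sin(fδ)/sin δ ≈ 0.521.
p = a·p₁ + b·p₂ ≈ (-0.843, -0.457, 0.284); φ = arcsin(p_z) ≈ 16.50°, λ = atan2(p_y, p_x) ≈ -151.54°.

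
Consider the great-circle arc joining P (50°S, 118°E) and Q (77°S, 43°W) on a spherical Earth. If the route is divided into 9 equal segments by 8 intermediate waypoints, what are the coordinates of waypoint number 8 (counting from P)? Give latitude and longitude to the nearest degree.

Convert each endpoint to a unit vector on the sphere (x = cos φ cos λ, y = cos φ sin λ, z = sin φ).
The central angle between the endpoints is δ = arccos(p₁·p₂) ≈ 0.915 rad (52.4°).
Interpolate at f = 8/9 with slerp weights a = sin((1−f)δ)/sin δ ≈ 0.128, b = sin(fδ)/sin δ ≈ 0.917.
p = a·p₁ + b·p₂ ≈ (0.112, -0.068, -0.991); φ = arcsin(p_z) ≈ -82.46°, λ = atan2(p_y, p_x) ≈ -31.21°.

≈ (82°S, 31°W)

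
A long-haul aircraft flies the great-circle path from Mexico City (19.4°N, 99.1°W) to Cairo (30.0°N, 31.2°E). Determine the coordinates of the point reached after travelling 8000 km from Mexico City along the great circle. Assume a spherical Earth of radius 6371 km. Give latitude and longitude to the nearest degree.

≈ 47°N, 15°W

Write both endpoints as unit vectors p₁, p₂ with components (cos φ cos λ, cos φ sin λ, sin φ).
The central angle between the endpoints is δ = arccos(p₁·p₂) ≈ 1.941 rad (111.2°). The total great-circle distance is δ·R ≈ 1.941 × 6371 ≈ 12369 km, so the target fraction is f = 8000/12369 ≈ 0.647.
Interpolate at f ≈ 0.647 with slerp weights a = sin((1−f)δ)/sin δ ≈ 0.679, b = sin(fδ)/sin δ ≈ 1.020.
p = a·p₁ + b·p₂ ≈ (0.654, -0.175, 0.736); φ = arcsin(p_z) ≈ 47.37°, λ = atan2(p_y, p_x) ≈ -14.99°.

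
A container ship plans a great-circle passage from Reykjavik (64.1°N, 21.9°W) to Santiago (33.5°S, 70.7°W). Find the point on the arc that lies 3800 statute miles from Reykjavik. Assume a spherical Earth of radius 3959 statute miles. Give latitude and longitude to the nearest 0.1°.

≈ 14.1°N, 55.1°W

From cos δ = sin φ₁ sin φ₂ + cos φ₁ cos φ₂ cos Δλ, the central angle is δ ≈ 1.830 rad (104.9°). The total great-circle distance is δ·R ≈ 1.830 × 3959 ≈ 7246 mi, so the target fraction is f = 3800/7246 ≈ 0.524.
Interpolate at f ≈ 0.524 with slerp weights a = sin((1−f)δ)/sin δ ≈ 0.791, b = sin(fδ)/sin δ ≈ 0.847.
p = a·p₁ + b·p₂ ≈ (0.554, -0.796, 0.244); φ = arcsin(p_z) ≈ 14.12°, λ = atan2(p_y, p_x) ≈ -55.15°.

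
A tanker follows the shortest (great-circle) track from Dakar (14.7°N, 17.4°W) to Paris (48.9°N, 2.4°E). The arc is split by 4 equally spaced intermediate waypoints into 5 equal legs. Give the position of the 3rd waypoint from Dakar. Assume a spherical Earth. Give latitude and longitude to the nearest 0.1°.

Convert each endpoint to a unit vector on the sphere (x = cos φ cos λ, y = cos φ sin λ, z = sin φ).
The central angle between the endpoints is δ = arccos(p₁·p₂) ≈ 0.661 rad (37.9°).
Interpolate at f = 3/5 with slerp weights a = sin((1−f)δ)/sin δ ≈ 0.426, b = sin(fδ)/sin δ ≈ 0.629.
p = a·p₁ + b·p₂ ≈ (0.806, -0.106, 0.582); φ = arcsin(p_z) ≈ 35.60°, λ = atan2(p_y, p_x) ≈ -7.48°.

≈ 35.6°N, 7.5°W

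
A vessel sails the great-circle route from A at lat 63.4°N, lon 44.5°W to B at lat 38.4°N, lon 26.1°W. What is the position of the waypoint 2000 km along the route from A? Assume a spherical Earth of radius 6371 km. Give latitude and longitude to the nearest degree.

≈ lat 47°N, lon 30°W

Write both endpoints as unit vectors p₁, p₂ with components (cos φ cos λ, cos φ sin λ, sin φ).
The central angle between the endpoints is δ = arccos(p₁·p₂) ≈ 0.477 rad (27.3°). The total great-circle distance is δ·R ≈ 0.477 × 6371 ≈ 3039 km, so the target fraction is f = 2000/3039 ≈ 0.658.
Interpolate at f ≈ 0.658 with slerp weights a = sin((1−f)δ)/sin δ ≈ 0.354, b = sin(fδ)/sin δ ≈ 0.673.
p = a·p₁ + b·p₂ ≈ (0.586, -0.343, 0.734); φ = arcsin(p_z) ≈ 47.22°, λ = atan2(p_y, p_x) ≈ -30.32°.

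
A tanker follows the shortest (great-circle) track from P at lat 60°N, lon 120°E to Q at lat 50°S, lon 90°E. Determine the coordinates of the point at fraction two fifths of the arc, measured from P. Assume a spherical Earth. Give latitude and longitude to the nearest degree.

≈ lat 16°N, lon 105°E

Convert each endpoint to a unit vector on the sphere (x = cos φ cos λ, y = cos φ sin λ, z = sin φ).
The central angle between the endpoints is δ = arccos(p₁·p₂) ≈ 1.966 rad (112.6°).
Interpolate at f = 2/5 with slerp weights a = sin((1−f)δ)/sin δ ≈ 1.002, b = sin(fδ)/sin δ ≈ 0.767.
p = a·p₁ + b·p₂ ≈ (-0.250, 0.927, 0.280); φ = arcsin(p_z) ≈ 16.26°, λ = atan2(p_y, p_x) ≈ 105.12°.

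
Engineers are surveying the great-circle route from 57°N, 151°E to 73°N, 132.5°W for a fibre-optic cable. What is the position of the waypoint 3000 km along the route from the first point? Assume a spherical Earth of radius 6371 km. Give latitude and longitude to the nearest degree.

≈ 73°N, 153°W

Convert each endpoint to a unit vector on the sphere (x = cos φ cos λ, y = cos φ sin λ, z = sin φ).
The central angle between the endpoints is δ = arccos(p₁·p₂) ≈ 0.575 rad (32.9°). The total great-circle distance is δ·R ≈ 0.575 × 6371 ≈ 3663 km, so the target fraction is f = 3000/3663 ≈ 0.819.
Interpolate at f ≈ 0.819 with slerp weights a = sin((1−f)δ)/sin δ ≈ 0.191, b = sin(fδ)/sin δ ≈ 0.834.
p = a·p₁ + b·p₂ ≈ (-0.256, -0.129, 0.958); φ = arcsin(p_z) ≈ 73.34°, λ = atan2(p_y, p_x) ≈ -153.17°.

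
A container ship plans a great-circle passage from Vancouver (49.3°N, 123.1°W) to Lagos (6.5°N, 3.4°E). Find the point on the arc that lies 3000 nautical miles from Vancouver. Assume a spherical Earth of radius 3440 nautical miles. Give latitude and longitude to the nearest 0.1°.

Write both endpoints as unit vectors p₁, p₂ with components (cos φ cos λ, cos φ sin λ, sin φ).
The central angle between the endpoints is δ = arccos(p₁·p₂) ≈ 1.875 rad (107.4°). The total great-circle distance is δ·R ≈ 1.875 × 3440 ≈ 6450 nmi, so the target fraction is f = 3000/6450 ≈ 0.465.
Interpolate at f ≈ 0.465 with slerp weights a = sin((1−f)δ)/sin δ ≈ 0.884, b = sin(fδ)/sin δ ≈ 0.803.
p = a·p₁ + b·p₂ ≈ (0.481, -0.435, 0.761); φ = arcsin(p_z) ≈ 49.53°, λ = atan2(p_y, p_x) ≈ -42.14°.

≈ (49.5°N, 42.1°W)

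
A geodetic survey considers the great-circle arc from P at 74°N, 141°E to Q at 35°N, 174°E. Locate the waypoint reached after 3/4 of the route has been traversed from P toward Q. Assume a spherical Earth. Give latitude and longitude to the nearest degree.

≈ 45°N, 171°E

Convert each endpoint to a unit vector on the sphere (x = cos φ cos λ, y = cos φ sin λ, z = sin φ).
The central angle between the endpoints is δ = arccos(p₁·p₂) ≈ 0.737 rad (42.2°).
Interpolate at f = 3/4 with slerp weights a = sin((1−f)δ)/sin δ ≈ 0.273, b = sin(fδ)/sin δ ≈ 0.781.
p = a·p₁ + b·p₂ ≈ (-0.695, 0.114, 0.710); φ = arcsin(p_z) ≈ 45.24°, λ = atan2(p_y, p_x) ≈ 170.67°.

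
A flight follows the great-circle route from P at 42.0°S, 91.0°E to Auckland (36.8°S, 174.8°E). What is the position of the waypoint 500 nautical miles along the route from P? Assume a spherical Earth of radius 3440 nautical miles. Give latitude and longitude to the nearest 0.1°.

≈ 45.2°S, 101.6°E

Write both endpoints as unit vectors p₁, p₂ with components (cos φ cos λ, cos φ sin λ, sin φ).
The central angle between the endpoints is δ = arccos(p₁·p₂) ≈ 1.087 rad (62.3°). The total great-circle distance is δ·R ≈ 1.087 × 3440 ≈ 3739 nmi, so the target fraction is f = 500/3739 ≈ 0.134.
Interpolate at f ≈ 0.134 with slerp weights a = sin((1−f)δ)/sin δ ≈ 0.913, b = sin(fδ)/sin δ ≈ 0.164.
p = a·p₁ + b·p₂ ≈ (-0.142, 0.691, -0.709); φ = arcsin(p_z) ≈ -45.17°, λ = atan2(p_y, p_x) ≈ 101.65°.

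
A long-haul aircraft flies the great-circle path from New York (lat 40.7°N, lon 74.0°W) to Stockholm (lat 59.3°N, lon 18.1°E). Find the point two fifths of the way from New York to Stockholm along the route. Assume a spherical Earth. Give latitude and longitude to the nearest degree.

≈ lat 56°N, lon 49°W

From cos δ = sin φ₁ sin φ₂ + cos φ₁ cos φ₂ cos Δλ, the central angle is δ ≈ 0.993 rad (56.9°).
Interpolate at f = 2/5 with slerp weights a = sin((1−f)δ)/sin δ ≈ 0.670, b = sin(fδ)/sin δ ≈ 0.462.
p = a·p₁ + b·p₂ ≈ (0.364, -0.415, 0.834); φ = arcsin(p_z) ≈ 56.50°, λ = atan2(p_y, p_x) ≈ -48.74°.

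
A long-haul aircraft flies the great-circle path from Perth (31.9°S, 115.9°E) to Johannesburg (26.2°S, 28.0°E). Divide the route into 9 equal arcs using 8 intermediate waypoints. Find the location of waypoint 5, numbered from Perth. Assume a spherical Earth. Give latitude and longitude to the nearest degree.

Convert each endpoint to a unit vector on the sphere (x = cos φ cos λ, y = cos φ sin λ, z = sin φ).
The central angle between the endpoints is δ = arccos(p₁·p₂) ≈ 1.307 rad (74.9°).
Interpolate at f = 5/9 with slerp weights a = sin((1−f)δ)/sin δ ≈ 0.568, b = sin(fδ)/sin δ ≈ 0.688.
p = a·p₁ + b·p₂ ≈ (0.334, 0.724, -0.604); φ = arcsin(p_z) ≈ -37.15°, λ = atan2(p_y, p_x) ≈ 65.22°.

≈ (37°S, 65°E)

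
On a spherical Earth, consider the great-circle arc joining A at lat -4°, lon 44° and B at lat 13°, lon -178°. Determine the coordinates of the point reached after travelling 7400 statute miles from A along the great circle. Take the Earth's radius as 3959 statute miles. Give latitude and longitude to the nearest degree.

Convert each endpoint to a unit vector on the sphere (x = cos φ cos λ, y = cos φ sin λ, z = sin φ).
The central angle between the endpoints is δ = arccos(p₁·p₂) ≈ 2.401 rad (137.6°). The total great-circle distance is δ·R ≈ 2.401 × 3959 ≈ 9505 mi, so the target fraction is f = 7400/9505 ≈ 0.779.
Interpolate at f ≈ 0.779 with slerp weights a = sin((1−f)δ)/sin δ ≈ 0.751, b = sin(fδ)/sin δ ≈ 1.417.
p = a·p₁ + b·p₂ ≈ (-0.840, 0.473, 0.266); φ = arcsin(p_z) ≈ 15.44°, λ = atan2(p_y, p_x) ≈ 150.64°.

≈ lat 15°, lon 151°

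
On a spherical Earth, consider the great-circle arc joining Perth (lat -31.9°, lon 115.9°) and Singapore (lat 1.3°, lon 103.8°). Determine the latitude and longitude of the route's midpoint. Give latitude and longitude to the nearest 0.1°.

Convert each endpoint to a unit vector on the sphere (x = cos φ cos λ, y = cos φ sin λ, z = sin φ).
The central angle between the endpoints is δ = arccos(p₁·p₂) ≈ 0.613 rad (35.1°).
Interpolate at f = 1/2 with slerp weights a = sin((1−f)δ)/sin δ ≈ 0.524, b = sin(fδ)/sin δ ≈ 0.524.
p = a·p₁ + b·p₂ ≈ (-0.320, 0.910, -0.265); φ = arcsin(p_z) ≈ -15.38°, λ = atan2(p_y, p_x) ≈ 109.35°.

≈ lat -15.4°, lon 109.4°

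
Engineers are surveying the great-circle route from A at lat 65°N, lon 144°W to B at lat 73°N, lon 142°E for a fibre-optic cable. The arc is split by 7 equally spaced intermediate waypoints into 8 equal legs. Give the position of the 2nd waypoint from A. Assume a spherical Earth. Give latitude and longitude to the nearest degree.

≈ lat 70°N, lon 156°W

Convert each endpoint to a unit vector on the sphere (x = cos φ cos λ, y = cos φ sin λ, z = sin φ).
The central angle between the endpoints is δ = arccos(p₁·p₂) ≈ 0.449 rad (25.7°).
Interpolate at f = 2/8 with slerp weights a = sin((1−f)δ)/sin δ ≈ 0.761, b = sin(fδ)/sin δ ≈ 0.258.
p = a·p₁ + b·p₂ ≈ (-0.320, -0.143, 0.937); φ = arcsin(p_z) ≈ 69.51°, λ = atan2(p_y, p_x) ≈ -155.96°.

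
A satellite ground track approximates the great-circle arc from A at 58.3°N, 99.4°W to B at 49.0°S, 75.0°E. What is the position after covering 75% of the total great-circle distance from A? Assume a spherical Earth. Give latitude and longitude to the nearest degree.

≈ 8°S, 63°E

Convert each endpoint to a unit vector on the sphere (x = cos φ cos λ, y = cos φ sin λ, z = sin φ).
The central angle between the endpoints is δ = arccos(p₁·p₂) ≈ 2.969 rad (170.1°).
Interpolate at f = 0.75 with slerp weights a = sin((1−f)δ)/sin δ ≈ 3.945, b = sin(fδ)/sin δ ≈ 4.624.
p = a·p₁ + b·p₂ ≈ (0.447, 0.885, -0.133); φ = arcsin(p_z) ≈ -7.64°, λ = atan2(p_y, p_x) ≈ 63.22°.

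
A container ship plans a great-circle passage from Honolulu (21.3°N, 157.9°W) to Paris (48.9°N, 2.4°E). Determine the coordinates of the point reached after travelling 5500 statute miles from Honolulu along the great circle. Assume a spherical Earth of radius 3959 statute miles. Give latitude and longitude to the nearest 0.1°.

Write both endpoints as unit vectors p₁, p₂ with components (cos φ cos λ, cos φ sin λ, sin φ).
The central angle between the endpoints is δ = arccos(p₁·p₂) ≈ 1.879 rad (107.6°). The total great-circle distance is δ·R ≈ 1.879 × 3959 ≈ 7437 mi, so the target fraction is f = 5500/7437 ≈ 0.740.
Interpolate at f ≈ 0.740 with slerp weights a = sin((1−f)δ)/sin δ ≈ 0.493, b = sin(fδ)/sin δ ≈ 1.032.
p = a·p₁ + b·p₂ ≈ (0.252, -0.144, 0.957); φ = arcsin(p_z) ≈ 73.11°, λ = atan2(p_y, p_x) ≈ -29.81°.

≈ 73.1°N, 29.8°W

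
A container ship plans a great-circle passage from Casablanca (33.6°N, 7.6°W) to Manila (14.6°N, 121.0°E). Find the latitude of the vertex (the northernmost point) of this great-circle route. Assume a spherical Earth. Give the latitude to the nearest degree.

≈ 47°N

The great circle lies in the plane with unit normal n̂ = (p₁ × p₂)/|p₁ × p₂|.
Here n̂_z ≈ +0.676; the vertex latitude is φ_max = arccos|n̂_z| ≈ 47.5°.
Check via Clairaut: cos φ_max = |cos φ₁| · sin C = cos(33.6°)·sin(54.3°) ≈ 0.676, again giving ≈ 47.5°.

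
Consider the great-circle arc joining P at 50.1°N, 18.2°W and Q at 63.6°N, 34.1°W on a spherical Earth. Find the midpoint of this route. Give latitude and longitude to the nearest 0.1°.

Write both endpoints as unit vectors p₁, p₂ with components (cos φ cos λ, cos φ sin λ, sin φ).
The central angle between the endpoints is δ = arccos(p₁·p₂) ≈ 0.279 rad (16.0°).
Interpolate at f = 1/2 with slerp weights a = sin((1−f)δ)/sin δ ≈ 0.505, b = sin(fδ)/sin δ ≈ 0.505.
p = a·p₁ + b·p₂ ≈ (0.494, -0.227, 0.840); φ = arcsin(p_z) ≈ 57.09°, λ = atan2(p_y, p_x) ≈ -24.70°.

≈ 57.1°N, 24.7°W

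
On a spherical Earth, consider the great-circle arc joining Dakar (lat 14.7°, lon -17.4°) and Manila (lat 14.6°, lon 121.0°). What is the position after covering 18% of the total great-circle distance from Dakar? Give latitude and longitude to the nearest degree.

≈ lat 26°, lon 4°

From cos δ = sin φ₁ sin φ₂ + cos φ₁ cos φ₂ cos Δλ, the central angle is δ ≈ 2.260 rad (129.5°).
Interpolate at f = 0.18 with slerp weights a = sin((1−f)δ)/sin δ ≈ 1.244, b = sin(fδ)/sin δ ≈ 0.513.
p = a·p₁ + b·p₂ ≈ (0.893, 0.065, 0.445); φ = arcsin(p_z) ≈ 26.43°, λ = atan2(p_y, p_x) ≈ 4.19°.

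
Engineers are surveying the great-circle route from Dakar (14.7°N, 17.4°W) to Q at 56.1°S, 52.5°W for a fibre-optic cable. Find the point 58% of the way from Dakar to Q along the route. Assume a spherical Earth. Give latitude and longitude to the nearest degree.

≈ 27°S, 32°W

Write both endpoints as unit vectors p₁, p₂ with components (cos φ cos λ, cos φ sin λ, sin φ).
The central angle between the endpoints is δ = arccos(p₁·p₂) ≈ 1.338 rad (76.7°).
Interpolate at f = 0.58 with slerp weights a = sin((1−f)δ)/sin δ ≈ 0.548, b = sin(fδ)/sin δ ≈ 0.720.
p = a·p₁ + b·p₂ ≈ (0.750, -0.477, -0.459); φ = arcsin(p_z) ≈ -27.29°, λ = atan2(p_y, p_x) ≈ -32.46°.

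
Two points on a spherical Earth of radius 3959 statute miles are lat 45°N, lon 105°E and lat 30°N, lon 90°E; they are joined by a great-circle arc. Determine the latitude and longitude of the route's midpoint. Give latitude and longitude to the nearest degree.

≈ lat 38°N, lon 97°E

From cos δ = sin φ₁ sin φ₂ + cos φ₁ cos φ₂ cos Δλ, the central angle is δ ≈ 0.333 rad (19.1°).
Interpolate at f = 1/2 with slerp weights a = sin((1−f)δ)/sin δ ≈ 0.507, b = sin(fδ)/sin δ ≈ 0.507.
p = a·p₁ + b·p₂ ≈ (-0.093, 0.785, 0.612); φ = arcsin(p_z) ≈ 37.74°, λ = atan2(p_y, p_x) ≈ 96.74°.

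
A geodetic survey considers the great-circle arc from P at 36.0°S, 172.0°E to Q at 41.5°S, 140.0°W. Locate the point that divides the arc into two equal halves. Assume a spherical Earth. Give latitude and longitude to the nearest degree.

≈ 41°S, 165°W

Convert each endpoint to a unit vector on the sphere (x = cos φ cos λ, y = cos φ sin λ, z = sin φ).
The central angle between the endpoints is δ = arccos(p₁·p₂) ≈ 0.652 rad (37.4°).
Interpolate at f = 1/2 with slerp weights a = sin((1−f)δ)/sin δ ≈ 0.528, b = sin(fδ)/sin δ ≈ 0.528.
p = a·p₁ + b·p₂ ≈ (-0.726, -0.195, -0.660); φ = arcsin(p_z) ≈ -41.30°, λ = atan2(p_y, p_x) ≈ -164.98°.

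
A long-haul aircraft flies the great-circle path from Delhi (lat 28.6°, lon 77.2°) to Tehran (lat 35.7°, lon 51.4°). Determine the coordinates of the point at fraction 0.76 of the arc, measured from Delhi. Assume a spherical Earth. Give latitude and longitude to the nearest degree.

≈ lat 34°, lon 58°

Convert each endpoint to a unit vector on the sphere (x = cos φ cos λ, y = cos φ sin λ, z = sin φ).
The central angle between the endpoints is δ = arccos(p₁·p₂) ≈ 0.399 rad (22.9°).
Interpolate at f = 0.76 with slerp weights a = sin((1−f)δ)/sin δ ≈ 0.246, b = sin(fδ)/sin δ ≈ 0.769.
p = a·p₁ + b·p₂ ≈ (0.437, 0.699, 0.566); φ = arcsin(p_z) ≈ 34.50°, λ = atan2(p_y, p_x) ≈ 57.95°.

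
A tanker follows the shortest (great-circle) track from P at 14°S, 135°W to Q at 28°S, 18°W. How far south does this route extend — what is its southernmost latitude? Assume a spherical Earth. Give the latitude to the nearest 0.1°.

The great circle lies in the plane with unit normal n̂ = (p₁ × p₂)/|p₁ × p₂|.
Here n̂_z ≈ +0.794; the vertex latitude is φ_max = arccos|n̂_z| ≈ 37.4°.
Check via Clairaut: cos φ_max = |cos φ₁| · sin C = cos(14.0°)·sin(125.1°) ≈ 0.794, again giving ≈ 37.4°.

≈ 37.4°S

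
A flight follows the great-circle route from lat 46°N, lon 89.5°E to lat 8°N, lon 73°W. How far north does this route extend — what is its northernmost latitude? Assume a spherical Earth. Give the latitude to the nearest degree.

The great circle lies in the plane with unit normal n̂ = (p₁ × p₂)/|p₁ × p₂|.
Here n̂_z ≈ -0.249; the vertex latitude is φ_max = arccos|n̂_z| ≈ 75.6°.

≈ 76°N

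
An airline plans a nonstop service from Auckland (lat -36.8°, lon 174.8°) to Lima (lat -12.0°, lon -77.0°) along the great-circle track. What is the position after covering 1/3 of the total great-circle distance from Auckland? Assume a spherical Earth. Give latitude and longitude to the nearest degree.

≈ lat -41°, lon -144°

Convert each endpoint to a unit vector on the sphere (x = cos φ cos λ, y = cos φ sin λ, z = sin φ).
The central angle between the endpoints is δ = arccos(p₁·p₂) ≈ 1.691 rad (96.9°).
Interpolate at f = 1/3 with slerp weights a = sin((1−f)δ)/sin δ ≈ 0.910, b = sin(fδ)/sin δ ≈ 0.538.
p = a·p₁ + b·p₂ ≈ (-0.607, -0.447, -0.657); φ = arcsin(p_z) ≈ -41.07°, λ = atan2(p_y, p_x) ≈ -143.64°.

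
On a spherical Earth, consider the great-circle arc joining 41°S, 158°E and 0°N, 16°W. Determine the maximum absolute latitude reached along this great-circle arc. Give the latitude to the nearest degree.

≈ 83°S

The great circle lies in the plane with unit normal n̂ = (p₁ × p₂)/|p₁ × p₂|.
Here n̂_z ≈ -0.119; the vertex latitude is φ_max = arccos|n̂_z| ≈ 83.1°.
Check via Clairaut: cos φ_max = |cos φ₁| · sin C = cos(41.0°)·sin(170.9°) ≈ 0.119, again giving ≈ 83.1°.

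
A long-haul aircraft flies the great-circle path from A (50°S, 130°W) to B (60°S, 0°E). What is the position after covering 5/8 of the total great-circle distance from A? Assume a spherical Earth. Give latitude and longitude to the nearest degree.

From cos δ = sin φ₁ sin φ₂ + cos φ₁ cos φ₂ cos Δλ, the central angle is δ ≈ 1.096 rad (62.8°).
Interpolate at f = 5/8 with slerp weights a = sin((1−f)δ)/sin δ ≈ 0.449, b = sin(fδ)/sin δ ≈ 0.711.
p = a·p₁ + b·p₂ ≈ (0.170, -0.221, -0.960); φ = arcsin(p_z) ≈ -73.80°, λ = atan2(p_y, p_x) ≈ -52.45°.

≈ (74°S, 52°W)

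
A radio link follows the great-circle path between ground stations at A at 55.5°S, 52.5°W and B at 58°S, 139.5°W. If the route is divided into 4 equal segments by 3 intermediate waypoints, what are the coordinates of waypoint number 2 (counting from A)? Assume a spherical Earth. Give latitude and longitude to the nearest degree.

Write both endpoints as unit vectors p₁, p₂ with components (cos φ cos λ, cos φ sin λ, sin φ).
The central angle between the endpoints is δ = arccos(p₁·p₂) ≈ 0.775 rad (44.4°).
Interpolate at f = 2/4 with slerp weights a = sin((1−f)δ)/sin δ ≈ 0.540, b = sin(fδ)/sin δ ≈ 0.540.
p = a·p₁ + b·p₂ ≈ (-0.031, -0.429, -0.903); φ = arcsin(p_z) ≈ -64.55°, λ = atan2(p_y, p_x) ≈ -94.19°.

≈ 65°S, 94°W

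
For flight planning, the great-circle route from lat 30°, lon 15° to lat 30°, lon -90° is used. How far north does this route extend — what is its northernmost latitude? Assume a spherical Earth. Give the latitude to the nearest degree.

The great circle lies in the plane with unit normal n̂ = (p₁ × p₂)/|p₁ × p₂|.
Here n̂_z ≈ -0.726; the vertex latitude is φ_max = arccos|n̂_z| ≈ 43.5°.
Check via Clairaut: cos φ_max = |cos φ₁| · sin C = cos(30.0°)·sin(56.9°) ≈ 0.726, again giving ≈ 43.5°.

≈ 43°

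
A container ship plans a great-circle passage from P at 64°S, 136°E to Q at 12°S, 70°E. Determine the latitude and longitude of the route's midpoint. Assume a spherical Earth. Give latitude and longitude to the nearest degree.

Write both endpoints as unit vectors p₁, p₂ with components (cos φ cos λ, cos φ sin λ, sin φ).
The central angle between the endpoints is δ = arccos(p₁·p₂) ≈ 1.201 rad (68.8°).
Interpolate at f = 1/2 with slerp weights a = sin((1−f)δ)/sin δ ≈ 0.606, b = sin(fδ)/sin δ ≈ 0.606.
p = a·p₁ + b·p₂ ≈ (0.012, 0.742, -0.671); φ = arcsin(p_z) ≈ -42.12°, λ = atan2(p_y, p_x) ≈ 89.10°.

≈ 42°S, 89°E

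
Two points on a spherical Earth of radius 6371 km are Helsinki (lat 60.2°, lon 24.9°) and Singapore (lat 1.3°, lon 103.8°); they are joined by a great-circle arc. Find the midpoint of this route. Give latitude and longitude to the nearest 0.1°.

Write both endpoints as unit vectors p₁, p₂ with components (cos φ cos λ, cos φ sin λ, sin φ).
The central angle between the endpoints is δ = arccos(p₁·p₂) ≈ 1.455 rad (83.4°).
Interpolate at f = 1/2 with slerp weights a = sin((1−f)δ)/sin δ ≈ 0.670, b = sin(fδ)/sin δ ≈ 0.670.
p = a·p₁ + b·p₂ ≈ (0.142, 0.790, 0.596); φ = arcsin(p_z) ≈ 36.60°, λ = atan2(p_y, p_x) ≈ 79.80°.

≈ lat 36.6°, lon 79.8°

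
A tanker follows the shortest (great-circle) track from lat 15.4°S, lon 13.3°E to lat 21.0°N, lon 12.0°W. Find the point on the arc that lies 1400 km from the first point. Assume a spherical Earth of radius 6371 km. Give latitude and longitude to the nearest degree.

≈ lat 5°S, lon 6°E

The haversine formula gives a central angle δ ≈ 0.769 rad (44.1°) between the endpoints. The total great-circle distance is δ·R ≈ 0.769 × 6371 ≈ 4900 km, so the target fraction is f = 1400/4900 ≈ 0.286.
Interpolate at f ≈ 0.286 with slerp weights a = sin((1−f)δ)/sin δ ≈ 0.751, b = sin(fδ)/sin δ ≈ 0.313.
p = a·p₁ + b·p₂ ≈ (0.991, 0.106, -0.087); φ = arcsin(p_z) ≈ -4.99°, λ = atan2(p_y, p_x) ≈ 6.09°.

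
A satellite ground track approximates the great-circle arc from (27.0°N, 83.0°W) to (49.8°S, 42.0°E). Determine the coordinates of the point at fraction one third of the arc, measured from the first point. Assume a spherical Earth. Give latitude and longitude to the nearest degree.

≈ (6°S, 53°W)

Write both endpoints as unit vectors p₁, p₂ with components (cos φ cos λ, cos φ sin λ, sin φ).
The central angle between the endpoints is δ = arccos(p₁·p₂) ≈ 2.314 rad (132.6°).
Interpolate at f = 1/3 with slerp weights a = sin((1−f)δ)/sin δ ≈ 1.358, b = sin(fδ)/sin δ ≈ 0.947.
p = a·p₁ + b·p₂ ≈ (0.602, -0.792, -0.107); φ = arcsin(p_z) ≈ -6.13°, λ = atan2(p_y, p_x) ≈ -52.77°.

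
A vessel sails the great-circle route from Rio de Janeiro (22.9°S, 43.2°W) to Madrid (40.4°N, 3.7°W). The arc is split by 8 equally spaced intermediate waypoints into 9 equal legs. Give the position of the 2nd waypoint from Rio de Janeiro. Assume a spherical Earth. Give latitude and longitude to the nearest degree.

Convert each endpoint to a unit vector on the sphere (x = cos φ cos λ, y = cos φ sin λ, z = sin φ).
The central angle between the endpoints is δ = arccos(p₁·p₂) ≈ 1.277 rad (73.2°).
Interpolate at f = 2/9 with slerp weights a = sin((1−f)δ)/sin δ ≈ 0.875, b = sin(fδ)/sin δ ≈ 0.293.
p = a·p₁ + b·p₂ ≈ (0.810, -0.566, -0.151); φ = arcsin(p_z) ≈ -8.69°, λ = atan2(p_y, p_x) ≈ -34.96°.

≈ 9°S, 35°W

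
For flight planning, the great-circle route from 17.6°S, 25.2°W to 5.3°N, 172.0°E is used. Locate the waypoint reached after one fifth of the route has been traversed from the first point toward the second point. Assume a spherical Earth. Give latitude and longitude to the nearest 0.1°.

≈ 32.6°S, 56.4°W

Write both endpoints as unit vectors p₁, p₂ with components (cos φ cos λ, cos φ sin λ, sin φ).
The central angle between the endpoints is δ = arccos(p₁·p₂) ≈ 2.778 rad (159.2°).
Interpolate at f = 1/5 with slerp weights a = sin((1−f)δ)/sin δ ≈ 2.235, b = sin(fδ)/sin δ ≈ 1.483.
p = a·p₁ + b·p₂ ≈ (0.466, -0.702, -0.539); φ = arcsin(p_z) ≈ -32.61°, λ = atan2(p_y, p_x) ≈ -56.42°.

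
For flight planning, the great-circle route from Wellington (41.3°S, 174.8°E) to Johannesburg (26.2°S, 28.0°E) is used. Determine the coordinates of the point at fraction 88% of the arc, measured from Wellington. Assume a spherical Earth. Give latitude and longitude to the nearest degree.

≈ 38°S, 35°E

Convert each endpoint to a unit vector on the sphere (x = cos φ cos λ, y = cos φ sin λ, z = sin φ).
The central angle between the endpoints is δ = arccos(p₁·p₂) ≈ 1.847 rad (105.8°).
Interpolate at f = 0.88 with slerp weights a = sin((1−f)δ)/sin δ ≈ 0.228, b = sin(fδ)/sin δ ≈ 1.038.
p = a·p₁ + b·p₂ ≈ (0.651, 0.453, -0.609); φ = arcsin(p_z) ≈ -37.52°, λ = atan2(p_y, p_x) ≈ 34.81°.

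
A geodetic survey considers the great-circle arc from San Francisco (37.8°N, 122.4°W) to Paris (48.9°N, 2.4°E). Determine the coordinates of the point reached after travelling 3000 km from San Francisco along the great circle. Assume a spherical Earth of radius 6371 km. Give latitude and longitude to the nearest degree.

The haversine formula gives a central angle δ ≈ 1.405 rad (80.5°) between the endpoints. The total great-circle distance is δ·R ≈ 1.405 × 6371 ≈ 8949 km, so the target fraction is f = 3000/8949 ≈ 0.335.
Interpolate at f ≈ 0.335 with slerp weights a = sin((1−f)δ)/sin δ ≈ 0.815, b = sin(fδ)/sin δ ≈ 0.460.
p = a·p₁ + b·p₂ ≈ (-0.043, -0.531, 0.846); φ = arcsin(p_z) ≈ 57.80°, λ = atan2(p_y, p_x) ≈ -94.62°.

≈ 58°N, 95°W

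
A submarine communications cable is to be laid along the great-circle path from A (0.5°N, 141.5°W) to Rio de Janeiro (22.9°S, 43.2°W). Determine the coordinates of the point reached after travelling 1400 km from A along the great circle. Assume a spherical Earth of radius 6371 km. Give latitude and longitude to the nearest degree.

Write both endpoints as unit vectors p₁, p₂ with components (cos φ cos λ, cos φ sin λ, sin φ).
The central angle between the endpoints is δ = arccos(p₁·p₂) ≈ 1.708 rad (97.8°). The total great-circle distance is δ·R ≈ 1.708 × 6371 ≈ 10879 km, so the target fraction is f = 1400/10879 ≈ 0.129.
Interpolate at f ≈ 0.129 with slerp weights a = sin((1−f)δ)/sin δ ≈ 1.006, b = sin(fδ)/sin δ ≈ 0.220.
p = a·p₁ + b·p₂ ≈ (-0.639, -0.765, -0.077); φ = arcsin(p_z) ≈ -4.41°, λ = atan2(p_y, p_x) ≈ -129.89°.

≈ (4°S, 130°W)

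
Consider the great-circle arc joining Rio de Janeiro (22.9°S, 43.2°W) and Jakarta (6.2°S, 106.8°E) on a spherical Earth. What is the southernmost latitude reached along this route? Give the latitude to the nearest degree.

≈ 46°S

The great circle lies in the plane with unit normal n̂ = (p₁ × p₂)/|p₁ × p₂|.
Here n̂_z ≈ +0.694; the vertex latitude is φ_max = arccos|n̂_z| ≈ 46.1°.
Check via Clairaut: cos φ_max = |cos φ₁| · sin C = cos(22.9°)·sin(131.2°) ≈ 0.694, again giving ≈ 46.1°.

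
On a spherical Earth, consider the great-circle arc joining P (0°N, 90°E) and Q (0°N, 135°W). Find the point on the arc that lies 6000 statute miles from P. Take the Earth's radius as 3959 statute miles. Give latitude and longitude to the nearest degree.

The haversine formula gives a central angle δ ≈ 2.356 rad (135.0°) between the endpoints. The total great-circle distance is δ·R ≈ 2.356 × 3959 ≈ 9328 mi, so the target fraction is f = 6000/9328 ≈ 0.643.
Interpolate at f ≈ 0.643 with slerp weights a = sin((1−f)δ)/sin δ ≈ 1.054, b = sin(fδ)/sin δ ≈ 1.412.
p = a·p₁ + b·p₂ ≈ (-0.998, 0.055, 0.000); φ = arcsin(p_z) ≈ 0.00°, λ = atan2(p_y, p_x) ≈ 176.83°.

≈ (0°N, 177°E)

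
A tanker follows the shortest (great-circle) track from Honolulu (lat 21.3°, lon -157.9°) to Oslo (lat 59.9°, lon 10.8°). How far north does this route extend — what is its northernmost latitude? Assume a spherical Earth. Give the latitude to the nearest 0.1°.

≈ 84.7°

The great circle lies in the plane with unit normal n̂ = (p₁ × p₂)/|p₁ × p₂|.
Here n̂_z ≈ +0.093; the vertex latitude is φ_max = arccos|n̂_z| ≈ 84.7°.
Check via Clairaut: cos φ_max = |cos φ₁| · sin C = cos(21.3°)·sin(5.7°) ≈ 0.093, again giving ≈ 84.7°.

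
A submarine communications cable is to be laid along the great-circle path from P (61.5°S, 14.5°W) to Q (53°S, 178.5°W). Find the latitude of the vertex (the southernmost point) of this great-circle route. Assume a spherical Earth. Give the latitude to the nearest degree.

The great circle lies in the plane with unit normal n̂ = (p₁ × p₂)/|p₁ × p₂|.
Here n̂_z ≈ -0.087; the vertex latitude is φ_max = arccos|n̂_z| ≈ 85.0°.

≈ 85°S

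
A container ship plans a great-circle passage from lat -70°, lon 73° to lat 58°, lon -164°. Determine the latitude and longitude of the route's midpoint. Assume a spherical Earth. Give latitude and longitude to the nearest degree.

≈ lat -12°, lon 156°

From cos δ = sin φ₁ sin φ₂ + cos φ₁ cos φ₂ cos Δλ, the central angle is δ ≈ 2.681 rad (153.6°).
Interpolate at f = 1/2 with slerp weights a = sin((1−f)δ)/sin δ ≈ 2.189, b = sin(fδ)/sin δ ≈ 2.189.
p = a·p₁ + b·p₂ ≈ (-0.896, 0.396, -0.201); φ = arcsin(p_z) ≈ -11.57°, λ = atan2(p_y, p_x) ≈ 156.15°.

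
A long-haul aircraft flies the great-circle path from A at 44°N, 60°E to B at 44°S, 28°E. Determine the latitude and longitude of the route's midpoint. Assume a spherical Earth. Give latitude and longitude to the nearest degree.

≈ 0°N, 44°E

Convert each endpoint to a unit vector on the sphere (x = cos φ cos λ, y = cos φ sin λ, z = sin φ).
The central angle between the endpoints is δ = arccos(p₁·p₂) ≈ 1.615 rad (92.5°).
Interpolate at f = 1/2 with slerp weights a = sin((1−f)δ)/sin δ ≈ 0.723, b = sin(fδ)/sin δ ≈ 0.723.
p = a·p₁ + b·p₂ ≈ (0.719, 0.695, 0.000); φ = arcsin(p_z) ≈ 0.00°, λ = atan2(p_y, p_x) ≈ 44.00°.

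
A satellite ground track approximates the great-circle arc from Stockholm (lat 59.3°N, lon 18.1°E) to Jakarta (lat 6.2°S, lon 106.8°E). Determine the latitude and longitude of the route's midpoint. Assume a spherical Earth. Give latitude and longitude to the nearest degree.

Convert each endpoint to a unit vector on the sphere (x = cos φ cos λ, y = cos φ sin λ, z = sin φ).
The central angle between the endpoints is δ = arccos(p₁·p₂) ≈ 1.652 rad (94.7°).
Interpolate at f = 1/2 with slerp weights a = sin((1−f)δ)/sin δ ≈ 0.738, b = sin(fδ)/sin δ ≈ 0.738.
p = a·p₁ + b·p₂ ≈ (0.146, 0.819, 0.555); φ = arcsin(p_z) ≈ 33.69°, λ = atan2(p_y, p_x) ≈ 79.89°.

≈ lat 34°N, lon 80°E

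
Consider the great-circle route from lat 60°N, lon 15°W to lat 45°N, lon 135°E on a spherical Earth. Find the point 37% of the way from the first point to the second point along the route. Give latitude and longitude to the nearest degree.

The haversine formula gives a central angle δ ≈ 1.260 rad (72.2°) between the endpoints.
Interpolate at f = 0.37 with slerp weights a = sin((1−f)δ)/sin δ ≈ 0.749, b = sin(fδ)/sin δ ≈ 0.472.
p = a·p₁ + b·p₂ ≈ (0.126, 0.139, 0.982); φ = arcsin(p_z) ≈ 79.20°, λ = atan2(p_y, p_x) ≈ 47.92°.

≈ lat 79°N, lon 48°E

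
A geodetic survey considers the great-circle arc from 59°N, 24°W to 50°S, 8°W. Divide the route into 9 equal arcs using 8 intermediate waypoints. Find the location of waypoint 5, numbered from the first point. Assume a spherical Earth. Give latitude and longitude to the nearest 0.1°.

≈ 1.5°S, 14.5°W

Write both endpoints as unit vectors p₁, p₂ with components (cos φ cos λ, cos φ sin λ, sin φ).
The central angle between the endpoints is δ = arccos(p₁·p₂) ≈ 1.916 rad (109.8°).
Interpolate at f = 5/9 with slerp weights a = sin((1−f)δ)/sin δ ≈ 0.799, b = sin(fδ)/sin δ ≈ 0.929.
p = a·p₁ + b·p₂ ≈ (0.968, -0.251, -0.027); φ = arcsin(p_z) ≈ -1.53°, λ = atan2(p_y, p_x) ≈ -14.52°.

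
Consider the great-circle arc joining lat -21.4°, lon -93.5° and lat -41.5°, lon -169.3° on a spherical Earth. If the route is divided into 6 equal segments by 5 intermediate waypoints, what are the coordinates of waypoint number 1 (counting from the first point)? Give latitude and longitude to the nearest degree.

≈ lat -28°, lon -103°

Convert each endpoint to a unit vector on the sphere (x = cos φ cos λ, y = cos φ sin λ, z = sin φ).
The central angle between the endpoints is δ = arccos(p₁·p₂) ≈ 1.145 rad (65.6°).
Interpolate at f = 1/6 with slerp weights a = sin((1−f)δ)/sin δ ≈ 0.896, b = sin(fδ)/sin δ ≈ 0.208.
p = a·p₁ + b·p₂ ≈ (-0.204, -0.861, -0.465); φ = arcsin(p_z) ≈ -27.70°, λ = atan2(p_y, p_x) ≈ -103.34°.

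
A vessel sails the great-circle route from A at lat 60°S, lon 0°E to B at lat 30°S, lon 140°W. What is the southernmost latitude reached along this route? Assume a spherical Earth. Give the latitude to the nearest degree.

≈ 74°S

The great circle lies in the plane with unit normal n̂ = (p₁ × p₂)/|p₁ × p₂|.
Here n̂_z ≈ -0.280; the vertex latitude is φ_max = arccos|n̂_z| ≈ 73.8°.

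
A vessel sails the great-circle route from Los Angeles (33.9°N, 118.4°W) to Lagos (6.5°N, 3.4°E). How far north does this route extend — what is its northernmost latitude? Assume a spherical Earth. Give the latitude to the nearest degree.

The great circle lies in the plane with unit normal n̂ = (p₁ × p₂)/|p₁ × p₂|.
Here n̂_z ≈ +0.755; the vertex latitude is φ_max = arccos|n̂_z| ≈ 41.0°.

≈ 41°N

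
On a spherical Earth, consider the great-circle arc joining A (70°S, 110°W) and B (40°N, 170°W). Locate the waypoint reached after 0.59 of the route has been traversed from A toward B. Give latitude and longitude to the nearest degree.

≈ (7°S, 155°W)

Convert each endpoint to a unit vector on the sphere (x = cos φ cos λ, y = cos φ sin λ, z = sin φ).
The central angle between the endpoints is δ = arccos(p₁·p₂) ≈ 2.064 rad (118.2°).
Interpolate at f = 0.59 with slerp weights a = sin((1−f)δ)/sin δ ≈ 0.850, b = sin(fδ)/sin δ ≈ 1.065.
p = a·p₁ + b·p₂ ≈ (-0.903, -0.415, -0.114); φ = arcsin(p_z) ≈ -6.55°, λ = atan2(p_y, p_x) ≈ -155.32°.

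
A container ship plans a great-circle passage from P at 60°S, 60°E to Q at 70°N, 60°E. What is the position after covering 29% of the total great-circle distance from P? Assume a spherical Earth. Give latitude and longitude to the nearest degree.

From cos δ = sin φ₁ sin φ₂ + cos φ₁ cos φ₂ cos Δλ, the central angle is δ ≈ 2.269 rad (130.0°).
Interpolate at f = 0.29 with slerp weights a = sin((1−f)δ)/sin δ ≈ 1.304, b = sin(fδ)/sin δ ≈ 0.798.
p = a·p₁ + b·p₂ ≈ (0.463, 0.801, -0.379); φ = arcsin(p_z) ≈ -22.30°, λ = atan2(p_y, p_x) ≈ 60.00°.

≈ 22°S, 60°E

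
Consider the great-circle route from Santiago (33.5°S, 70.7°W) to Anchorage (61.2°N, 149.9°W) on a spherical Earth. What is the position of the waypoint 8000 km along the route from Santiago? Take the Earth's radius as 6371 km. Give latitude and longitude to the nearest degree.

≈ (30°N, 106°W)

From cos δ = sin φ₁ sin φ₂ + cos φ₁ cos φ₂ cos Δλ, the central angle is δ ≈ 1.991 rad (114.1°). The total great-circle distance is δ·R ≈ 1.991 × 6371 ≈ 12688 km, so the target fraction is f = 8000/12688 ≈ 0.631.
Interpolate at f ≈ 0.631 with slerp weights a = sin((1−f)δ)/sin δ ≈ 0.735, b = sin(fδ)/sin δ ≈ 1.042.
p = a·p₁ + b·p₂ ≈ (-0.231, -0.830, 0.507); φ = arcsin(p_z) ≈ 30.46°, λ = atan2(p_y, p_x) ≈ -105.58°.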